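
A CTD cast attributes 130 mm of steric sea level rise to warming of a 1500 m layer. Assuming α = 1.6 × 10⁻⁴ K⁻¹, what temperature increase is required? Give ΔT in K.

ΔT = Δh/(αH) = 0.13 / (1.6×10⁻⁴ × 1500) ≈ 0.5417 K

ΔT ≈ 0.542 K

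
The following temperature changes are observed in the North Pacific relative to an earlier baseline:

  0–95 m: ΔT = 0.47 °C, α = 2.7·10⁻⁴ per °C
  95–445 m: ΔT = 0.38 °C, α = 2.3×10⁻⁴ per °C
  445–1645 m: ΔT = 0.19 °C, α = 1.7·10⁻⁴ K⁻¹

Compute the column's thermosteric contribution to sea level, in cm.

8.14 cm

0–95 m: 0.47 × 95 × 2.7×10⁻⁴ = 0.0120555 m
2.3×10⁻⁴ × 350 × 0.38 = 0.03059 m
Layer 3: 1.7×10⁻⁴ × 0.19 × 1200 = 0.03876 m
Δh = 0.0120555 + 0.03059 + 0.03876 = 0.0814055 m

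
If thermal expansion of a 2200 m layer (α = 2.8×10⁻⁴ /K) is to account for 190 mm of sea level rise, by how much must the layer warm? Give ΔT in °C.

0.308 °C

ΔT = Δh/(αH) = 0.19 / (2.8×10⁻⁴ × 2200) ≈ 0.3084 °C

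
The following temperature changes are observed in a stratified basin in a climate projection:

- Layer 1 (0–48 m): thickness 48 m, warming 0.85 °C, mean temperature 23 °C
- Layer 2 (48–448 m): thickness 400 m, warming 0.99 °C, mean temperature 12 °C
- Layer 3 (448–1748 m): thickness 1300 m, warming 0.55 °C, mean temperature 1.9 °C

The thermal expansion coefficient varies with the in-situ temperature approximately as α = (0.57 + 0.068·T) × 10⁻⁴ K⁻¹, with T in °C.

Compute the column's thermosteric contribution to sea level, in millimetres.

Δh = 114 mm

Layer 1: α = (0.57 + 0.068×23)×10⁻⁴ = 2.134×10⁻⁴ K⁻¹
Layer 2: α = (0.57 + 0.068×12)×10⁻⁴ = 1.386×10⁻⁴ K⁻¹
Layer 3: α = (0.57 + 0.068×1.9)×10⁻⁴ = 0.6992×10⁻⁴ K⁻¹
48 × 2.134×10⁻⁴ × 0.85 = 0.00870672 m
400 × 0.99 × 1.386×10⁻⁴ = 0.0548856 m
448–1748 m: 1300 × 0.6992×10⁻⁴ × 0.55 = 0.0499928 m
Δh = 0.00870672 + 0.0548856 + 0.0499928 = 0.11358512 m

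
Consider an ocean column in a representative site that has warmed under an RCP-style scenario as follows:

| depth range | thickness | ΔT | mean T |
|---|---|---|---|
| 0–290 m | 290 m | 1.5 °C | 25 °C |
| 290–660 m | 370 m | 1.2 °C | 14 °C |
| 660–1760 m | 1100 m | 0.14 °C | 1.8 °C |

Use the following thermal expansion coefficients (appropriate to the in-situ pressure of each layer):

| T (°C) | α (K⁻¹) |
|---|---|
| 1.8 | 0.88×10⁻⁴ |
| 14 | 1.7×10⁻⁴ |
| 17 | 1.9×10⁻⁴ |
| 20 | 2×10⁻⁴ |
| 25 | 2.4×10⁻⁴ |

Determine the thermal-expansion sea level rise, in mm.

Layer 1 at 25 °C → α = 2.4×10⁻⁴ K⁻¹
Layer 2 at 14 °C → α = 1.7×10⁻⁴ K⁻¹
Layer 3 at 1.8 °C → α = 0.88×10⁻⁴ K⁻¹
0–290 m: 2.4×10⁻⁴ × 1.5 × 290 = 0.10440 m
290–660 m: 370 × 1.2 × 1.7×10⁻⁴ = 0.07548 m
0.14 × 0.88×10⁻⁴ × 1100 = 0.013552 m
Δh = 0.10440 + 0.07548 + 0.013552 = 0.193432 m

Δh ≈ 193 mm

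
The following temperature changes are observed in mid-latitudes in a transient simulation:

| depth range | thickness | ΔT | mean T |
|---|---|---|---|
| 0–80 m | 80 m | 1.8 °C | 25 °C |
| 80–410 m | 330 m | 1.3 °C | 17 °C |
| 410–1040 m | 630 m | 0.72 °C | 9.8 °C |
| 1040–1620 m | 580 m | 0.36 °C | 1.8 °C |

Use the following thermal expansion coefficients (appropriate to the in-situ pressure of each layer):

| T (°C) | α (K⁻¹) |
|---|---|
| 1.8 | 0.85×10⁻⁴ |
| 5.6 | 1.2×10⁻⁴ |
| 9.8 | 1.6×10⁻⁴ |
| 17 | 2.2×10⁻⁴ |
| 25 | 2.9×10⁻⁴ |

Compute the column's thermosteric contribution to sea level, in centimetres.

about 23 cm

Layer 1 at 25 °C → α = 2.9×10⁻⁴ K⁻¹
Layer 2 at 17 °C → α = 2.2×10⁻⁴ K⁻¹
Layer 3 at 9.8 °C → α = 1.6×10⁻⁴ K⁻¹
Layer 4 at 1.8 °C → α = 0.85×10⁻⁴ K⁻¹
0–80 m: 2.9×10⁻⁴ × 80 × 1.8 = 0.04176 m
80–410 m: 330 × 2.2×10⁻⁴ × 1.3 = 0.09438 m
Layer 3: 0.72 × 630 × 1.6×10⁻⁴ = 0.072576 m
1040–1620 m: 0.85×10⁻⁴ × 580 × 0.36 = 0.017748 m
Δh = 0.04176 + 0.09438 + 0.072576 + 0.017748 = 0.226464 m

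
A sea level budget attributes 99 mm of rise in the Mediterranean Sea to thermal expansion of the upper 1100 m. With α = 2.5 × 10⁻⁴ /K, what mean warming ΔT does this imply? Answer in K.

ΔT ≈ 0.360 K

ΔT = Δh/(αH) = 0.099 / (2.5×10⁻⁴ × 1100) = 0.3600 K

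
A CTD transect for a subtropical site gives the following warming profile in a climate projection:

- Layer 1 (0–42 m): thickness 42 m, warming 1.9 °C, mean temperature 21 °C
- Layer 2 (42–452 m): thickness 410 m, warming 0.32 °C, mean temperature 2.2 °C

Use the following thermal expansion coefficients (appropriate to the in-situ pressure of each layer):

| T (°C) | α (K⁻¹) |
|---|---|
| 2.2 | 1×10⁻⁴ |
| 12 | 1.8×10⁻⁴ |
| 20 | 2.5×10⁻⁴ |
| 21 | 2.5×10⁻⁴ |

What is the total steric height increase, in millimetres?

Δh ≈ 33 mm

Layer 1 at 21 °C → α = 2.5×10⁻⁴ K⁻¹
Layer 2 at 2.2 °C → α = 1×10⁻⁴ K⁻¹
Layer 1: 2.5×10⁻⁴ × 42 × 1.9 = 0.01995 m
1×10⁻⁴ × 410 × 0.32 = 0.01312 m
Δh = 0.01995 + 0.01312 = 0.03307 m ≈ 33 mm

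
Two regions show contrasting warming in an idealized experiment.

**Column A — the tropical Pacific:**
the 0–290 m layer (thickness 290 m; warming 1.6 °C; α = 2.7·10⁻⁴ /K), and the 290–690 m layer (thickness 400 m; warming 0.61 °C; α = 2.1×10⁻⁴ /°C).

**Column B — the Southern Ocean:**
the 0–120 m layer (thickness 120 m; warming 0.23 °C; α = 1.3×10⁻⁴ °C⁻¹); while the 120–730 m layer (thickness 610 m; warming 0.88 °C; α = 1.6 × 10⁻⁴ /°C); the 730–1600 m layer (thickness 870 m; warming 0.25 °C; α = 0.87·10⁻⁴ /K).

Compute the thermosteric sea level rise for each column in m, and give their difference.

A 1.6 × 290 × 2.7×10⁻⁴ = 0.12528 m
A 290–690 m: 2.1×10⁻⁴ × 400 × 0.61 = 0.05124 m
A total: 0.17652 m
B 0–120 m: 120 × 1.3×10⁻⁴ × 0.23 = 0.003588 m
B 1.6×10⁻⁴ × 0.88 × 610 = 0.085888 m
B 0.25 × 870 × 0.87×10⁻⁴ = 0.0189225 m
B total: 0.1083985 m
Difference: 0.17652 − 0.1083985 = 0.0681215 m

Δh_A ≈ 0.177 m, Δh_B ≈ 0.108 m; difference ≈ 0.0681 m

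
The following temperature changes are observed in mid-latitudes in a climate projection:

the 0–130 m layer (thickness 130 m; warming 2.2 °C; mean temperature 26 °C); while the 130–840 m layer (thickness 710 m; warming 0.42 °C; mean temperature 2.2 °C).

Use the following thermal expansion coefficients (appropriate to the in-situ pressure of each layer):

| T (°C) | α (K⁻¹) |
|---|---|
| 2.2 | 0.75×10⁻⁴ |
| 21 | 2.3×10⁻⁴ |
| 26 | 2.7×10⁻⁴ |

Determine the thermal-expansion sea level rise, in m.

Layer 1 at 26 °C → α = 2.7×10⁻⁴ K⁻¹
Layer 2 at 2.2 °C → α = 0.75×10⁻⁴ K⁻¹
Layer 1: 2.7×10⁻⁴ × 2.2 × 130 = 0.07722 m
Layer 2: 0.42 × 0.75×10⁻⁴ × 710 = 0.022365 m
Δh = 0.07722 + 0.022365 = 0.099585 m ≈ 0.0996 m

Δh = 0.0996 m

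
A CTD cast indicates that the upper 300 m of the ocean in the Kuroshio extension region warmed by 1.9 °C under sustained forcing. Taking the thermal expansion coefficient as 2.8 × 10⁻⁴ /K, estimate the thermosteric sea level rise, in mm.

Δh = αΔT·H = 2.8×10⁻⁴ × 1.9 × 300 = 0.15960 m

160 mm of thermosteric rise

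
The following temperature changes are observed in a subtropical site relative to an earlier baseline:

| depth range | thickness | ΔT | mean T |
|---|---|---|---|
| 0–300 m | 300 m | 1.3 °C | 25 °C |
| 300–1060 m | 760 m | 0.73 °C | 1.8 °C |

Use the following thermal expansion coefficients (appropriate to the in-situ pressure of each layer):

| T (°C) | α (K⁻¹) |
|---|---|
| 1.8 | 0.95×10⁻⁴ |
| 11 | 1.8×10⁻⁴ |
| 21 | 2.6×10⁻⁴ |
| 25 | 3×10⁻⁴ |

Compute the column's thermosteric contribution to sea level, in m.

Layer 1 at 25 °C → α = 3×10⁻⁴ K⁻¹
Layer 2 at 1.8 °C → α = 0.95×10⁻⁴ K⁻¹
0–300 m: 300 × 1.3 × 3×10⁻⁴ = 0.11700 m
300–1060 m: 0.95×10⁻⁴ × 760 × 0.73 = 0.052706 m
Δh = 0.11700 + 0.052706 = 0.169706 m ≈ 0.170 m

about 0.170 m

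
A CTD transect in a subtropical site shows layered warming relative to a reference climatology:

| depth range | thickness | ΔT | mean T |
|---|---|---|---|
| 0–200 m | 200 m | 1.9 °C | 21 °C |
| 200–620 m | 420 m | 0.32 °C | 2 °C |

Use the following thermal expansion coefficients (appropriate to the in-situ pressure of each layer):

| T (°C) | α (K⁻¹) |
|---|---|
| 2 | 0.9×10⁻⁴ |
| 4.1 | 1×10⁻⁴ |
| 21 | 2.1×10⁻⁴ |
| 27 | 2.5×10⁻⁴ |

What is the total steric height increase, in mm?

about 91.9 mm

Layer 1 at 21 °C → α = 2.1×10⁻⁴ K⁻¹
Layer 2 at 2 °C → α = 0.9×10⁻⁴ K⁻¹
2.1×10⁻⁴ × 1.9 × 200 = 0.07980 m
Layer 2: 0.32 × 420 × 0.9×10⁻⁴ = 0.012096 m
Δh = 0.07980 + 0.012096 = 0.091896 m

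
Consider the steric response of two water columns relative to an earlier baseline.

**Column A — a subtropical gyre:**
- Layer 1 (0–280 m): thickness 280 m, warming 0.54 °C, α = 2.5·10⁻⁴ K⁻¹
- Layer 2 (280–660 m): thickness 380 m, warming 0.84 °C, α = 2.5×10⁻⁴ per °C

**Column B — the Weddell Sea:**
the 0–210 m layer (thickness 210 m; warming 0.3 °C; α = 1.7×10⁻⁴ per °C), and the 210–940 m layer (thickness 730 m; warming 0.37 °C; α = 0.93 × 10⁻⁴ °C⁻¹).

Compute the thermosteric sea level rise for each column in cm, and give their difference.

A 0–280 m: 0.54 × 280 × 2.5×10⁻⁴ = 0.03780 m
A Layer 2: 0.84 × 2.5×10⁻⁴ × 380 = 0.07980 m
A total: 0.11760 m
B 0–210 m: 210 × 0.3 × 1.7×10⁻⁴ = 0.01071 m
B 210–940 m: 0.37 × 0.93×10⁻⁴ × 730 = 0.0251193 m
B total: 0.0358293 m
Difference: 0.11760 − 0.0358293 = 0.0817707 m

A: 11.8 cm; B: 3.58 cm; difference 8.18 cm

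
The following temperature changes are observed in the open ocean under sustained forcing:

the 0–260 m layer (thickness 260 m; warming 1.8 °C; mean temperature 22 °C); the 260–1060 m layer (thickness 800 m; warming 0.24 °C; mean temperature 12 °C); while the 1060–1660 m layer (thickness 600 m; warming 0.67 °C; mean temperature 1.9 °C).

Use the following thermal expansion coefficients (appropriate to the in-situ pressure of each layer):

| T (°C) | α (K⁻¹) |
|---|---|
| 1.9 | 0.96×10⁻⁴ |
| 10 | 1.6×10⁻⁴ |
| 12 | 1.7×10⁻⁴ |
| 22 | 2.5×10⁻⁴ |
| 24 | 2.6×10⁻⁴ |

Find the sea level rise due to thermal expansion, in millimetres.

188 mm

Layer 1 at 22 °C → α = 2.5×10⁻⁴ K⁻¹
Layer 2 at 12 °C → α = 1.7×10⁻⁴ K⁻¹
Layer 3 at 1.9 °C → α = 0.96×10⁻⁴ K⁻¹
Layer 1: 260 × 2.5×10⁻⁴ × 1.8 = 0.11700 m
0.24 × 800 × 1.7×10⁻⁴ = 0.03264 m
600 × 0.96×10⁻⁴ × 0.67 = 0.038592 m
Δh = 0.11700 + 0.03264 + 0.038592 = 0.188232 m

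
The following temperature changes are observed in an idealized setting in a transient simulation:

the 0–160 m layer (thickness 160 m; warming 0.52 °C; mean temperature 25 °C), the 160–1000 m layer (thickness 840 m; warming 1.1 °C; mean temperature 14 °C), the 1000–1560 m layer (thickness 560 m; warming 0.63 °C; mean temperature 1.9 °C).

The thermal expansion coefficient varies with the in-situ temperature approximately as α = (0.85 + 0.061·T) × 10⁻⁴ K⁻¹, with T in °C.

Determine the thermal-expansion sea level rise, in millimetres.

Layer 1: α = (0.85 + 0.061×25)×10⁻⁴ = 2.375×10⁻⁴ K⁻¹
Layer 2: α = (0.85 + 0.061×14)×10⁻⁴ = 1.704×10⁻⁴ K⁻¹
Layer 3: α = (0.85 + 0.061×1.9)×10⁻⁴ = 0.9659×10⁻⁴ K⁻¹
160 × 2.375×10⁻⁴ × 0.52 = 0.01976 m
Layer 2: 1.1 × 1.704×10⁻⁴ × 840 = 0.1574496 m
1000–1560 m: 0.9659×10⁻⁴ × 0.63 × 560 = 0.034076952 m
Δh = 0.01976 + 0.1574496 + 0.034076952 = 0.211286552 m

211 mm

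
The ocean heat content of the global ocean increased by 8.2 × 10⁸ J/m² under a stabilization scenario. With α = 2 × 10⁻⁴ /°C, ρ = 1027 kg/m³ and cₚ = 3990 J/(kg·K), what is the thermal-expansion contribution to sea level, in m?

Δh = αQ/(ρcₚ) = 2×10⁻⁴ × 8.2×10⁸ / (1027 × 3990) ≈ 0.040022 m

Δh ≈ 0.0400 m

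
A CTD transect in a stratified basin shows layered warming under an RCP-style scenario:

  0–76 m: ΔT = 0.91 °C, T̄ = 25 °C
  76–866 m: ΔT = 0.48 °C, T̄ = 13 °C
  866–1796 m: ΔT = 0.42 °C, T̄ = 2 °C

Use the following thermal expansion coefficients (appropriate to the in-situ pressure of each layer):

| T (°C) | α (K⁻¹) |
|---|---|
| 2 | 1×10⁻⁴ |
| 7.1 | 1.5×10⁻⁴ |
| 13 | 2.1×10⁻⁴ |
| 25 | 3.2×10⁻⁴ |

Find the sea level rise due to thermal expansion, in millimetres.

Layer 1 at 25 °C → α = 3.2×10⁻⁴ K⁻¹
Layer 2 at 13 °C → α = 2.1×10⁻⁴ K⁻¹
Layer 3 at 2 °C → α = 1×10⁻⁴ K⁻¹
0.91 × 3.2×10⁻⁴ × 76 = 0.0221312 m
76–866 m: 790 × 2.1×10⁻⁴ × 0.48 = 0.079632 m
866–1796 m: 0.42 × 930 × 1×10⁻⁴ = 0.03906 m
Δh = 0.0221312 + 0.079632 + 0.03906 = 0.1408232 m

Δh ≈ 140 mm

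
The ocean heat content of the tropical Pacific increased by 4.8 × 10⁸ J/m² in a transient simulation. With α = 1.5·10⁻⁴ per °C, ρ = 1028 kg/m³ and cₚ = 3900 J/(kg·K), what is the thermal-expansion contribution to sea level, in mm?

Δh = αQ/(ρcₚ) = 1.5×10⁻⁴ × 4.8×10⁸ / (1028 × 3900) ≈ 0.017959 m

about 18 mm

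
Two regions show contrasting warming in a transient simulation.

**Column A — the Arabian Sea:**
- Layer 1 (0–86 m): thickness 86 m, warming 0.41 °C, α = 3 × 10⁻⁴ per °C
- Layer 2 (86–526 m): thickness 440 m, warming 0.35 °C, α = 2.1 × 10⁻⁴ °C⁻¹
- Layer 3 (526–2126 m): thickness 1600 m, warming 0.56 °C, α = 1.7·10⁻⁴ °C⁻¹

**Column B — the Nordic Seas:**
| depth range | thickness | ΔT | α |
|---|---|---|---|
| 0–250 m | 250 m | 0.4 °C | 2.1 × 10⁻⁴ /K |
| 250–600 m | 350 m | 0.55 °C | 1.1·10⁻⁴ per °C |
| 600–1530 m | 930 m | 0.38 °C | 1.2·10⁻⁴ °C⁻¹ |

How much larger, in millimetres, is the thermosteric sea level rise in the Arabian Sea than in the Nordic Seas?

A 0.41 × 3×10⁻⁴ × 86 = 0.010578 m
A 86–526 m: 2.1×10⁻⁴ × 440 × 0.35 = 0.03234 m
A 526–2126 m: 1600 × 1.7×10⁻⁴ × 0.56 = 0.15232 m
A total: 0.195238 m
B 0.4 × 2.1×10⁻⁴ × 250 = 0.02100 m
B 250–600 m: 0.55 × 1.1×10⁻⁴ × 350 = 0.021175 m
B Layer 3: 930 × 0.38 × 1.2×10⁻⁴ = 0.042408 m
B total: 0.084583 m
Difference: 0.195238 − 0.084583 = 0.110655 m

Δh_A − Δh_B ≈ 110 mm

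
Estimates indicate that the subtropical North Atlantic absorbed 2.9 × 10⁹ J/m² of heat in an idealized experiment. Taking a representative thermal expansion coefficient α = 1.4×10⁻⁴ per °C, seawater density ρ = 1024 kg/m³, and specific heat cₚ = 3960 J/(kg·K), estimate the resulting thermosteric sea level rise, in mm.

Δh ≈ 100 mm

Δh = αQ/(ρcₚ) = 1.4×10⁻⁴ × 2.9×10⁹ / (1024 × 3960) ≈ 0.10012 m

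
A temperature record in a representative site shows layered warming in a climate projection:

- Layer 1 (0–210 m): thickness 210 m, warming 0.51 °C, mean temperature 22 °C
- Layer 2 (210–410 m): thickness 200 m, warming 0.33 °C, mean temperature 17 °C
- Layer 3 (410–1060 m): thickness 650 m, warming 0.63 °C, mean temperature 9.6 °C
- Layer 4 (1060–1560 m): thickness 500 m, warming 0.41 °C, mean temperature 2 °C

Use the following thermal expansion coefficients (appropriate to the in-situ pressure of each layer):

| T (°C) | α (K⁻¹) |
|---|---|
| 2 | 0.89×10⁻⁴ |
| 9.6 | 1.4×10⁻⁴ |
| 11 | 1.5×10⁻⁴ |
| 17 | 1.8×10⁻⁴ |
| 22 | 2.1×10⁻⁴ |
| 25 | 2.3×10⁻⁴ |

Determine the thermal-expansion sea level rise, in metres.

Layer 1 at 22 °C → α = 2.1×10⁻⁴ K⁻¹
Layer 2 at 17 °C → α = 1.8×10⁻⁴ K⁻¹
Layer 3 at 9.6 °C → α = 1.4×10⁻⁴ K⁻¹
Layer 4 at 2 °C → α = 0.89×10⁻⁴ K⁻¹
Layer 1: 0.51 × 210 × 2.1×10⁻⁴ = 0.022491 m
0.33 × 1.8×10⁻⁴ × 200 = 0.01188 m
Layer 3: 1.4×10⁻⁴ × 0.63 × 650 = 0.05733 m
Layer 4: 500 × 0.41 × 0.89×10⁻⁴ = 0.018245 m
Δh = 0.022491 + 0.01188 + 0.05733 + 0.018245 = 0.109946 m ≈ 0.110 m

0.110 m of thermosteric rise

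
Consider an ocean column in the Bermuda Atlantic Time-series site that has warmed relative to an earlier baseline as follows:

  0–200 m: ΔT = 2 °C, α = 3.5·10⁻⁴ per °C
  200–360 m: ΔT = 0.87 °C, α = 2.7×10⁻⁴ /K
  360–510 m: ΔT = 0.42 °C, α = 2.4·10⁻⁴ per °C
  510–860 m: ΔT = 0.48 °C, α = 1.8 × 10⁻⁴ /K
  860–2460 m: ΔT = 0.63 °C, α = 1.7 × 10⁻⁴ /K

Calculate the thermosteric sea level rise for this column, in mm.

3.5×10⁻⁴ × 200 × 2 = 0.14000 m
Layer 2: 0.87 × 160 × 2.7×10⁻⁴ = 0.037584 m
2.4×10⁻⁴ × 0.42 × 150 = 0.01512 m
Layer 4: 0.48 × 1.8×10⁻⁴ × 350 = 0.03024 m
860–2460 m: 1.7×10⁻⁴ × 1600 × 0.63 = 0.17136 m
Δh = 0.14000 + 0.037584 + 0.01512 + 0.03024 + 0.17136 = 0.394304 m ≈ 394 mm

394 mm of thermosteric rise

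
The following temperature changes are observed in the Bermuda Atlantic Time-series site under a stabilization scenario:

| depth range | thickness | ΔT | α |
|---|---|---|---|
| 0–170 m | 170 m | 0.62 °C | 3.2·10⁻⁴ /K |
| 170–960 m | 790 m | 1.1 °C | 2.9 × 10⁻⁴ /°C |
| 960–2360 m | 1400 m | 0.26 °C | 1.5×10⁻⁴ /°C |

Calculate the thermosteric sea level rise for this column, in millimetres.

about 340 mm

Layer 1: 3.2×10⁻⁴ × 0.62 × 170 = 0.033728 m
Layer 2: 2.9×10⁻⁴ × 1.1 × 790 = 0.25201 m
0.26 × 1400 × 1.5×10⁻⁴ = 0.05460 m
Δh = 0.033728 + 0.25201 + 0.05460 = 0.340338 m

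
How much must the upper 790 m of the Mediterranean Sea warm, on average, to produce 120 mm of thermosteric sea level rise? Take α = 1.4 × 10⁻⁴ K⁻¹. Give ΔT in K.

ΔT = Δh/(αH) = 0.12 / (1.4×10⁻⁴ × 790) ≈ 1.085 K

1.1 K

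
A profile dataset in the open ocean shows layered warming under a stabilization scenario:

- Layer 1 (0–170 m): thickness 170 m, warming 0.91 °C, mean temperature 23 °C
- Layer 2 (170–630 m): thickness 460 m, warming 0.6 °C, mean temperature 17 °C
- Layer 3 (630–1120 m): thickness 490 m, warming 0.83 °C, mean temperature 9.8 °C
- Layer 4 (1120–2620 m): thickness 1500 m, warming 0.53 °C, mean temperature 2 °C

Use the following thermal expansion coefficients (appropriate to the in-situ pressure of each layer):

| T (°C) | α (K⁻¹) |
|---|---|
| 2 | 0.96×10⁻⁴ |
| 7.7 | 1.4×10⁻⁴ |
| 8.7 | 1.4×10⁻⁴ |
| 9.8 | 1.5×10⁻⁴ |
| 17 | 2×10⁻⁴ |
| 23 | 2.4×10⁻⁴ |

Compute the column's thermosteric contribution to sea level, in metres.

0.230 m

Layer 1 at 23 °C → α = 2.4×10⁻⁴ K⁻¹
Layer 2 at 17 °C → α = 2×10⁻⁴ K⁻¹
Layer 3 at 9.8 °C → α = 1.5×10⁻⁴ K⁻¹
Layer 4 at 2 °C → α = 0.96×10⁻⁴ K⁻¹
0.91 × 170 × 2.4×10⁻⁴ = 0.037128 m
2×10⁻⁴ × 460 × 0.6 = 0.05520 m
630–1120 m: 1.5×10⁻⁴ × 490 × 0.83 = 0.061005 m
1120–2620 m: 0.53 × 1500 × 0.96×10⁻⁴ = 0.07632 m
Δh = 0.037128 + 0.05520 + 0.061005 + 0.07632 = 0.229653 m ≈ 0.230 m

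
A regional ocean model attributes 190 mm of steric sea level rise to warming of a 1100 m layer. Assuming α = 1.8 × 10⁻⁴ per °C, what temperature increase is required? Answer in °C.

ΔT ≈ 0.96 °C

ΔT = Δh/(αH) = 0.19 / (1.8×10⁻⁴ × 1100) ≈ 0.9596 °C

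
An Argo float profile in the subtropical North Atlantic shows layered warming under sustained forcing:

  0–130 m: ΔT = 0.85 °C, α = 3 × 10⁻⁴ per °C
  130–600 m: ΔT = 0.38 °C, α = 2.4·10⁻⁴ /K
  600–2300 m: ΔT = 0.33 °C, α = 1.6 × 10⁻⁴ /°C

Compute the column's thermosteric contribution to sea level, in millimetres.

about 166 mm

0–130 m: 3×10⁻⁴ × 130 × 0.85 = 0.03315 m
2.4×10⁻⁴ × 470 × 0.38 = 0.042864 m
Layer 3: 1700 × 0.33 × 1.6×10⁻⁴ = 0.08976 m
Δh = 0.03315 + 0.042864 + 0.08976 = 0.165774 m ≈ 166 mm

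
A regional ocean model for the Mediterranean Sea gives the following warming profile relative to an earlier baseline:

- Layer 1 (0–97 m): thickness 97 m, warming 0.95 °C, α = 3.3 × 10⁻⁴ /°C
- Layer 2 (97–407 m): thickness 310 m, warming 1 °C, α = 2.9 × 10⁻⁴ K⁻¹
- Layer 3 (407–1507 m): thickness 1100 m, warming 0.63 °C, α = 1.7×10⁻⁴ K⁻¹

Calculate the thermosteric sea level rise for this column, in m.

Δh = 0.238 m

Layer 1: 97 × 0.95 × 3.3×10⁻⁴ = 0.0304095 m
Layer 2: 1 × 2.9×10⁻⁴ × 310 = 0.08990 m
407–1507 m: 1100 × 0.63 × 1.7×10⁻⁴ = 0.11781 m
Δh = 0.0304095 + 0.08990 + 0.11781 = 0.2381195 m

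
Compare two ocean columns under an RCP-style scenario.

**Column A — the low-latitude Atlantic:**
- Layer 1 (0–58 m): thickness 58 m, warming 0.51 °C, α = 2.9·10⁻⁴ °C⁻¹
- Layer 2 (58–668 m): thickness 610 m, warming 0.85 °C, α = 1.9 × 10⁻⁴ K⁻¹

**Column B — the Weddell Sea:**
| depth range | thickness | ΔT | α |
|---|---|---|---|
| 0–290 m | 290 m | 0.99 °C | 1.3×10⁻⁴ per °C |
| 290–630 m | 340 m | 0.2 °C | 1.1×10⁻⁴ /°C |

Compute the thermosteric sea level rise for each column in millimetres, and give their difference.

A 58 × 0.51 × 2.9×10⁻⁴ = 0.0085782 m
A Layer 2: 610 × 1.9×10⁻⁴ × 0.85 = 0.098515 m
A total: 0.1070932 m
B Layer 1: 290 × 0.99 × 1.3×10⁻⁴ = 0.037323 m
B 290–630 m: 0.2 × 340 × 1.1×10⁻⁴ = 0.00748 m
B total: 0.044803 m
Difference: 0.1070932 − 0.044803 = 0.0622902 m

A: 107 mm; B: 44.8 mm; difference 62.3 mm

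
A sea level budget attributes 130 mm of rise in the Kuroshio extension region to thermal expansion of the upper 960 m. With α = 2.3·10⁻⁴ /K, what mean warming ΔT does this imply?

0.59 K

ΔT = Δh/(αH) = 0.13 / (2.3×10⁻⁴ × 960) ≈ 0.5888 K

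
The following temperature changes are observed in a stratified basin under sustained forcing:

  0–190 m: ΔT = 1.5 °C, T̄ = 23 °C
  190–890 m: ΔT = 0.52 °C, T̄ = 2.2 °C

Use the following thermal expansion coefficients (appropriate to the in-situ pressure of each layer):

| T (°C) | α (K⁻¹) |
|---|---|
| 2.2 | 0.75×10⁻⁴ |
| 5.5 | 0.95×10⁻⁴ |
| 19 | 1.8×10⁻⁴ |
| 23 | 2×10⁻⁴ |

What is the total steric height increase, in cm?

Layer 1 at 23 °C → α = 2×10⁻⁴ K⁻¹
Layer 2 at 2.2 °C → α = 0.75×10⁻⁴ K⁻¹
Layer 1: 2×10⁻⁴ × 1.5 × 190 = 0.05700 m
190–890 m: 0.75×10⁻⁴ × 700 × 0.52 = 0.02730 m
Δh = 0.05700 + 0.02730 = 0.08430 m ≈ 8.43 cm

Δh ≈ 8.43 cm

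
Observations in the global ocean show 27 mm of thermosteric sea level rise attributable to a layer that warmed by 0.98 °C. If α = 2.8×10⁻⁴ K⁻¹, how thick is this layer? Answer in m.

98.4 m

H = Δh/(αΔT) = 0.027 / (2.8×10⁻⁴ × 0.98) ≈ 98.40 m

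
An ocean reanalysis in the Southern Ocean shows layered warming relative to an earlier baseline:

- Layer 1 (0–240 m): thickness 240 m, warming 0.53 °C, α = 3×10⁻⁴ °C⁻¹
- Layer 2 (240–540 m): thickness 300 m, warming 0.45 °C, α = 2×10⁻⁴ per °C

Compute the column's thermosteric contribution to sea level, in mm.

3×10⁻⁴ × 0.53 × 240 = 0.03816 m
Layer 2: 300 × 2×10⁻⁴ × 0.45 = 0.02700 m
Δh = 0.03816 + 0.02700 = 0.06516 m

65.2 mm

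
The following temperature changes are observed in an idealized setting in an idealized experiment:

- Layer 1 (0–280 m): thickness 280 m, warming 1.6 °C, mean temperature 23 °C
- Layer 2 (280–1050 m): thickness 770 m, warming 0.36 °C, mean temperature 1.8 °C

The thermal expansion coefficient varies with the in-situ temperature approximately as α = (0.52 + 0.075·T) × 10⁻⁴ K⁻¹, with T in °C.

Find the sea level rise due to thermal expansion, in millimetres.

Layer 1: α = (0.52 + 0.075×23)×10⁻⁴ = 2.245×10⁻⁴ K⁻¹
Layer 2: α = (0.52 + 0.075×1.8)×10⁻⁴ = 0.655×10⁻⁴ K⁻¹
1.6 × 2.245×10⁻⁴ × 280 = 0.100576 m
0.36 × 0.655×10⁻⁴ × 770 = 0.0181566 m
Δh = 0.100576 + 0.0181566 = 0.1187326 m ≈ 119 mm

Δh = 119 mm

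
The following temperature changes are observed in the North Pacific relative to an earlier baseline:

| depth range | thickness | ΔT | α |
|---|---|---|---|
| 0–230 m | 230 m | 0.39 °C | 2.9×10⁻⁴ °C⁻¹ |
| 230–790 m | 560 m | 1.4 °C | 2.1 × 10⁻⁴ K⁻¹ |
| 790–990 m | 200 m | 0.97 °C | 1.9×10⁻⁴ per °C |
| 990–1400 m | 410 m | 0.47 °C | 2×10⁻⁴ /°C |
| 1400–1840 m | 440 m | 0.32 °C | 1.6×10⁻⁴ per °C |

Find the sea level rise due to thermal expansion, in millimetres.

2.9×10⁻⁴ × 0.39 × 230 = 0.026013 m
230–790 m: 560 × 1.4 × 2.1×10⁻⁴ = 0.16464 m
200 × 0.97 × 1.9×10⁻⁴ = 0.03686 m
Layer 4: 0.47 × 410 × 2×10⁻⁴ = 0.03854 m
Layer 5: 0.32 × 440 × 1.6×10⁻⁴ = 0.022528 m
Δh = 0.026013 + 0.16464 + 0.03686 + 0.03854 + 0.022528 = 0.288581 m ≈ 290 mm

290 mm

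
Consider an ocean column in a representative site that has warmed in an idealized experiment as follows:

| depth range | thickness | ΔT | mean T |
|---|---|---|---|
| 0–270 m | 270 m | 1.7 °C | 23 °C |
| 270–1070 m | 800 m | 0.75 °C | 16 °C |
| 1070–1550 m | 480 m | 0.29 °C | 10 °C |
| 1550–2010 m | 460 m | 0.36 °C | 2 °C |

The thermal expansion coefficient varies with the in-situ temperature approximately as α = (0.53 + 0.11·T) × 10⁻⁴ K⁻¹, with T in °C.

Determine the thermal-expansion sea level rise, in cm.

31.3 cm of thermosteric rise

Layer 1: α = (0.53 + 0.11×23)×10⁻⁴ = 3.06×10⁻⁴ K⁻¹
Layer 2: α = (0.53 + 0.11×16)×10⁻⁴ = 2.29×10⁻⁴ K⁻¹
Layer 3: α = (0.53 + 0.11×10)×10⁻⁴ = 1.63×10⁻⁴ K⁻¹
Layer 4: α = (0.53 + 0.11×2)×10⁻⁴ = 0.75×10⁻⁴ K⁻¹
0–270 m: 270 × 3.06×10⁻⁴ × 1.7 = 0.140454 m
270–1070 m: 0.75 × 2.29×10⁻⁴ × 800 = 0.13740 m
1070–1550 m: 480 × 1.63×10⁻⁴ × 0.29 = 0.0226896 m
Layer 4: 0.36 × 460 × 0.75×10⁻⁴ = 0.01242 m
Δh = 0.140454 + 0.13740 + 0.0226896 + 0.01242 = 0.3129636 m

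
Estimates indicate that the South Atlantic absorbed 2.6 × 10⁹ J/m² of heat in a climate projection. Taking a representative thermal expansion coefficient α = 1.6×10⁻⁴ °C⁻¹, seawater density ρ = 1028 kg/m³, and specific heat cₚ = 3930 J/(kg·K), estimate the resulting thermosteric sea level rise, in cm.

Δh = αQ/(ρcₚ) = 1.6×10⁻⁴ × 2.6×10⁹ / (1028 × 3930) ≈ 0.10297 m

10 cm of thermosteric rise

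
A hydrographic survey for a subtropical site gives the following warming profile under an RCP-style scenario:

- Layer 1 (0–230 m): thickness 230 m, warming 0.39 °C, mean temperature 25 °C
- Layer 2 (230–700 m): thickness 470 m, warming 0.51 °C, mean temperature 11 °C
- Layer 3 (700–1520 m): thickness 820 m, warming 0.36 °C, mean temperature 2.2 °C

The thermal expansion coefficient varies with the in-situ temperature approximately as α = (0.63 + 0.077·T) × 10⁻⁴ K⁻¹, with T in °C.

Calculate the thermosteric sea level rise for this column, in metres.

0.082 m of thermosteric rise

Layer 1: α = (0.63 + 0.077×25)×10⁻⁴ = 2.555×10⁻⁴ K⁻¹
Layer 2: α = (0.63 + 0.077×11)×10⁻⁴ = 1.477×10⁻⁴ K⁻¹
Layer 3: α = (0.63 + 0.077×2.2)×10⁻⁴ = 0.7994×10⁻⁴ K⁻¹
Layer 1: 0.39 × 230 × 2.555×10⁻⁴ = 0.02291835 m
1.477×10⁻⁴ × 470 × 0.51 = 0.03540369 m
Layer 3: 0.7994×10⁻⁴ × 0.36 × 820 = 0.023598288 m
Δh = 0.02291835 + 0.03540369 + 0.023598288 = 0.081920328 m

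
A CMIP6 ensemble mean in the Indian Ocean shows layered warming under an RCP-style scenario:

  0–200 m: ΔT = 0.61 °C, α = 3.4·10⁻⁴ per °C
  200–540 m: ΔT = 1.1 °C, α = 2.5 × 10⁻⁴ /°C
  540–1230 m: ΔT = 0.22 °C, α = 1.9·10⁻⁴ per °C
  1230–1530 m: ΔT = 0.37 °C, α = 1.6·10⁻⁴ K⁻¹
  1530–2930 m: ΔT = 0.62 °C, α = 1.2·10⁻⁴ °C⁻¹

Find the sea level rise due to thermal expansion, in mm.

0–200 m: 3.4×10⁻⁴ × 200 × 0.61 = 0.04148 m
2.5×10⁻⁴ × 340 × 1.1 = 0.09350 m
1.9×10⁻⁴ × 0.22 × 690 = 0.028842 m
1230–1530 m: 300 × 1.6×10⁻⁴ × 0.37 = 0.01776 m
Layer 5: 0.62 × 1.2×10⁻⁴ × 1400 = 0.10416 m
Δh = 0.04148 + 0.09350 + 0.028842 + 0.01776 + 0.10416 = 0.285742 m

Δh = 290 mm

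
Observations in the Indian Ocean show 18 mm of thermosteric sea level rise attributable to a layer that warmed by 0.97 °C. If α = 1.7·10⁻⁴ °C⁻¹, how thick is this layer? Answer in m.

H = Δh/(αΔT) = 0.018 / (1.7×10⁻⁴ × 0.97) ≈ 109.2 m

110 m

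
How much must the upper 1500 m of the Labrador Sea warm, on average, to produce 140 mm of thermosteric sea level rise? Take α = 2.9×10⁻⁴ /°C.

about 0.322 °C

ΔT = Δh/(αH) = 0.14 / (2.9×10⁻⁴ × 1500) ≈ 0.3218 °C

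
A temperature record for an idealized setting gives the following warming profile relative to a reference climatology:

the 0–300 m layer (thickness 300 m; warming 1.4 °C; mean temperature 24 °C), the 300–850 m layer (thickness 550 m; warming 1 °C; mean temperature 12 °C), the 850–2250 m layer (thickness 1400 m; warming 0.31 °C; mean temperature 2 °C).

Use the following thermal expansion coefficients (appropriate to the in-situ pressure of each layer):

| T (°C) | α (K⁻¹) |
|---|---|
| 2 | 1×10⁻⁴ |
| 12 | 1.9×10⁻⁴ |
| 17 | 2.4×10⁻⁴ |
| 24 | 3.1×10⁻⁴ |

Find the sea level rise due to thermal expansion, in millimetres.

Layer 1 at 24 °C → α = 3.1×10⁻⁴ K⁻¹
Layer 2 at 12 °C → α = 1.9×10⁻⁴ K⁻¹
Layer 3 at 2 °C → α = 1×10⁻⁴ K⁻¹
300 × 1.4 × 3.1×10⁻⁴ = 0.13020 m
1 × 1.9×10⁻⁴ × 550 = 0.10450 m
1400 × 0.31 × 1×10⁻⁴ = 0.04340 m
Δh = 0.13020 + 0.10450 + 0.04340 = 0.27810 m

280 mm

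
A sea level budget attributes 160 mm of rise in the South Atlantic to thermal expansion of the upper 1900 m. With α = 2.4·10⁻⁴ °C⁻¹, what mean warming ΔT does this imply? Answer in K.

ΔT = Δh/(αH) = 0.16 / (2.4×10⁻⁴ × 1900) ≈ 0.3509 K

ΔT ≈ 0.351 K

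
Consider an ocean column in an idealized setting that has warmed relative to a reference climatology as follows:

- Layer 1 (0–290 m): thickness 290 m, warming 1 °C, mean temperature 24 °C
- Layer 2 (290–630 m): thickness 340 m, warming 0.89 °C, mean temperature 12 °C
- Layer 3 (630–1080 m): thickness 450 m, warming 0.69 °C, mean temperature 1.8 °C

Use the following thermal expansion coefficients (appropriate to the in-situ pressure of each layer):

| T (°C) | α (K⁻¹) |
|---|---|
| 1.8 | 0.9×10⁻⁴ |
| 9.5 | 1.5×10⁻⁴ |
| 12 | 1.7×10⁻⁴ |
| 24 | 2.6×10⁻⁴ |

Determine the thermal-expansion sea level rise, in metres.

Layer 1 at 24 °C → α = 2.6×10⁻⁴ K⁻¹
Layer 2 at 12 °C → α = 1.7×10⁻⁴ K⁻¹
Layer 3 at 1.8 °C → α = 0.9×10⁻⁴ K⁻¹
0–290 m: 1 × 2.6×10⁻⁴ × 290 = 0.07540 m
0.89 × 340 × 1.7×10⁻⁴ = 0.051442 m
450 × 0.9×10⁻⁴ × 0.69 = 0.027945 m
Δh = 0.07540 + 0.051442 + 0.027945 = 0.154787 m

Δh = 0.155 m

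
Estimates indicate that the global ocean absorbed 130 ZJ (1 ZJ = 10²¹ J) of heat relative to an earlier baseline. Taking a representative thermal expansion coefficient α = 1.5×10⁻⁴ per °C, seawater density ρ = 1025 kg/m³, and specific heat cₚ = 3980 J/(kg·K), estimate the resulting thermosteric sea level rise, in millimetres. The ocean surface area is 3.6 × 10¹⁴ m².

Per unit area: Q = 130×10²¹ / (3.6×10¹⁴) ≈ 3.611×10⁸ J/m²
Δh = αQ/(ρcₚ) = 1.5×10⁻⁴ × 3.611×10⁸ / (1025 × 3980) ≈ 0.013277 m

Δh = 13.3 mm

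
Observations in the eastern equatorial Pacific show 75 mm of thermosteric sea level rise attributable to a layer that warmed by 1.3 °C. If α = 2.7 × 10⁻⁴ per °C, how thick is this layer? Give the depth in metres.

210 m

H = Δh/(αΔT) = 0.075 / (2.7×10⁻⁴ × 1.3) ≈ 213.7 m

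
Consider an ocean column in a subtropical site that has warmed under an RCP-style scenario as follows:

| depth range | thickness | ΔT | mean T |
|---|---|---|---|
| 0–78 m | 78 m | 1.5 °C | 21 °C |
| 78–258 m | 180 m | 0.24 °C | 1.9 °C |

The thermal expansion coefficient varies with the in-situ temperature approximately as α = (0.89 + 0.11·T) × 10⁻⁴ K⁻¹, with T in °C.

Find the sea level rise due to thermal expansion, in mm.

Layer 1: α = (0.89 + 0.11×21)×10⁻⁴ = 3.2×10⁻⁴ K⁻¹
Layer 2: α = (0.89 + 0.11×1.9)×10⁻⁴ = 1.099×10⁻⁴ K⁻¹
Layer 1: 1.5 × 3.2×10⁻⁴ × 78 = 0.03744 m
78–258 m: 180 × 0.24 × 1.099×10⁻⁴ = 0.00474768 m
Δh = 0.03744 + 0.00474768 = 0.04218768 m

Δh = 42.2 mm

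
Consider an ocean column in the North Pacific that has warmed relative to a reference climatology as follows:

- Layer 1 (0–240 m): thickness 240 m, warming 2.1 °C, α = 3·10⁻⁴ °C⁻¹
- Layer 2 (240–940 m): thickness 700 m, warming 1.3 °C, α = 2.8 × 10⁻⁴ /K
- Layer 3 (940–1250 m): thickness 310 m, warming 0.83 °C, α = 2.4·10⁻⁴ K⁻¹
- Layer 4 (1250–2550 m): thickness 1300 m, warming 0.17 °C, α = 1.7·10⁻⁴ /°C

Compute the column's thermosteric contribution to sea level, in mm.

Layer 1: 2.1 × 240 × 3×10⁻⁴ = 0.15120 m
240–940 m: 700 × 1.3 × 2.8×10⁻⁴ = 0.25480 m
940–1250 m: 310 × 0.83 × 2.4×10⁻⁴ = 0.061752 m
1250–2550 m: 1300 × 1.7×10⁻⁴ × 0.17 = 0.03757 m
Δh = 0.15120 + 0.25480 + 0.061752 + 0.03757 = 0.505322 m

Δh = 505 mm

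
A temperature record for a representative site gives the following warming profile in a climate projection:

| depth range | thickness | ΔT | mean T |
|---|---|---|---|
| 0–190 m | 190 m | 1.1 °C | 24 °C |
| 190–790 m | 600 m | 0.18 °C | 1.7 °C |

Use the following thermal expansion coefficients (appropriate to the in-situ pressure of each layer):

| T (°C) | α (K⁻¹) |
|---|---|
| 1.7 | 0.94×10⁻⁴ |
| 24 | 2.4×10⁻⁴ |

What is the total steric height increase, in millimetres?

60 mm of thermosteric rise

Layer 1 at 24 °C → α = 2.4×10⁻⁴ K⁻¹
Layer 2 at 1.7 °C → α = 0.94×10⁻⁴ K⁻¹
0–190 m: 2.4×10⁻⁴ × 190 × 1.1 = 0.05016 m
0.94×10⁻⁴ × 600 × 0.18 = 0.010152 m
Δh = 0.05016 + 0.010152 = 0.060312 m ≈ 60 mm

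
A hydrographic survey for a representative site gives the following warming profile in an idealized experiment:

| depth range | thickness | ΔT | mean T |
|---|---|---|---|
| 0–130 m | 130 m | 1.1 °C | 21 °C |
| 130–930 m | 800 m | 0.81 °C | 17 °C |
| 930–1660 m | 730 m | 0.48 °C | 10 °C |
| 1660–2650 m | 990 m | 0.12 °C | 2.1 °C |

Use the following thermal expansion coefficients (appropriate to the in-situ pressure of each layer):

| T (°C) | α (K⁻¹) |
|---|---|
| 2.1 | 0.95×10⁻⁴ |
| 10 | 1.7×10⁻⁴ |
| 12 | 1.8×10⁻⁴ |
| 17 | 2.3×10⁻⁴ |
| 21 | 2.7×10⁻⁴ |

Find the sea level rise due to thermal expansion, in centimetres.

Layer 1 at 21 °C → α = 2.7×10⁻⁴ K⁻¹
Layer 2 at 17 °C → α = 2.3×10⁻⁴ K⁻¹
Layer 3 at 10 °C → α = 1.7×10⁻⁴ K⁻¹
Layer 4 at 2.1 °C → α = 0.95×10⁻⁴ K⁻¹
0–130 m: 1.1 × 130 × 2.7×10⁻⁴ = 0.03861 m
Layer 2: 2.3×10⁻⁴ × 0.81 × 800 = 0.14904 m
730 × 1.7×10⁻⁴ × 0.48 = 0.059568 m
1660–2650 m: 990 × 0.95×10⁻⁴ × 0.12 = 0.011286 m
Δh = 0.03861 + 0.14904 + 0.059568 + 0.011286 = 0.258504 m ≈ 25.9 cm

Δh ≈ 25.9 cm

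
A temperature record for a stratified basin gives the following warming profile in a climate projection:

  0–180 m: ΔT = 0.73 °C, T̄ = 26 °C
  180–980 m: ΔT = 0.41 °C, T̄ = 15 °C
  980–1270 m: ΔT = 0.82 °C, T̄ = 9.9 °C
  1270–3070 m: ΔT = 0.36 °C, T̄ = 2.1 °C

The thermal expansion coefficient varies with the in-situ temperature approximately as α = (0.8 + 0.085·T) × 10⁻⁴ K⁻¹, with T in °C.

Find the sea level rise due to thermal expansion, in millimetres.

210 mm

Layer 1: α = (0.8 + 0.085×26)×10⁻⁴ = 3.01×10⁻⁴ K⁻¹
Layer 2: α = (0.8 + 0.085×15)×10⁻⁴ = 2.075×10⁻⁴ K⁻¹
Layer 3: α = (0.8 + 0.085×9.9)×10⁻⁴ = 1.6415×10⁻⁴ K⁻¹
Layer 4: α = (0.8 + 0.085×2.1)×10⁻⁴ = 0.9785×10⁻⁴ K⁻¹
180 × 0.73 × 3.01×10⁻⁴ = 0.0395514 m
Layer 2: 800 × 2.075×10⁻⁴ × 0.41 = 0.06806 m
1.6415×10⁻⁴ × 290 × 0.82 = 0.03903487 m
1270–3070 m: 1800 × 0.36 × 0.9785×10⁻⁴ = 0.0634068 m
Δh = 0.0395514 + 0.06806 + 0.03903487 + 0.0634068 = 0.21005307 m ≈ 210 mm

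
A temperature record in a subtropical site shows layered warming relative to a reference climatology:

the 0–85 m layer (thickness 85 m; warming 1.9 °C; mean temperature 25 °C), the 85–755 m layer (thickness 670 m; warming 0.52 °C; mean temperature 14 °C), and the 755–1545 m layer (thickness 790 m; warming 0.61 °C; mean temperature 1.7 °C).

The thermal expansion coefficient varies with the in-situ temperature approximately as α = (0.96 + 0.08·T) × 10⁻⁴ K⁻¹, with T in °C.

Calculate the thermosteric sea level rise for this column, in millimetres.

Layer 1: α = (0.96 + 0.08×25)×10⁻⁴ = 2.96×10⁻⁴ K⁻¹
Layer 2: α = (0.96 + 0.08×14)×10⁻⁴ = 2.08×10⁻⁴ K⁻¹
Layer 3: α = (0.96 + 0.08×1.7)×10⁻⁴ = 1.096×10⁻⁴ K⁻¹
0–85 m: 85 × 2.96×10⁻⁴ × 1.9 = 0.047804 m
0.52 × 2.08×10⁻⁴ × 670 = 0.0724672 m
Layer 3: 790 × 0.61 × 1.096×10⁻⁴ = 0.05281624 m
Δh = 0.047804 + 0.0724672 + 0.05281624 = 0.17308744 m ≈ 173 mm

Δh = 173 mm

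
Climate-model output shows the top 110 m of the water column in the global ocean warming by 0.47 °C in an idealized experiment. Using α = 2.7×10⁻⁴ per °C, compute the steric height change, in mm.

about 14 mm

Δh = αΔT·H = 2.7×10⁻⁴ × 0.47 × 110 = 0.013959 m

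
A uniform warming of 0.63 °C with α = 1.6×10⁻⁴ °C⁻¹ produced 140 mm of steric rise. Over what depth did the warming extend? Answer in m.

1390 m

H = Δh/(αΔT) = 0.14 / (1.6×10⁻⁴ × 0.63) ≈ 1389 m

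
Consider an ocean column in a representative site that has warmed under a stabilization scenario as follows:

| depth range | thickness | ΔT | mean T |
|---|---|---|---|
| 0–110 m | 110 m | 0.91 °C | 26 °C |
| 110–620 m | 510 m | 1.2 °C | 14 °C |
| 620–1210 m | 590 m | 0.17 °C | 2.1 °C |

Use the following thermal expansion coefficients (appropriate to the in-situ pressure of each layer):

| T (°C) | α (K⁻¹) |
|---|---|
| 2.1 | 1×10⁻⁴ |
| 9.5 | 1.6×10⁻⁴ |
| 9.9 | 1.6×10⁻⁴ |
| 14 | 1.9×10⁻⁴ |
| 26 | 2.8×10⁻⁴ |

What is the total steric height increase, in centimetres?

Layer 1 at 26 °C → α = 2.8×10⁻⁴ K⁻¹
Layer 2 at 14 °C → α = 1.9×10⁻⁴ K⁻¹
Layer 3 at 2.1 °C → α = 1×10⁻⁴ K⁻¹
2.8×10⁻⁴ × 110 × 0.91 = 0.028028 m
Layer 2: 510 × 1.9×10⁻⁴ × 1.2 = 0.11628 m
620–1210 m: 1×10⁻⁴ × 590 × 0.17 = 0.01003 m
Δh = 0.028028 + 0.11628 + 0.01003 = 0.154338 m

15.4 cm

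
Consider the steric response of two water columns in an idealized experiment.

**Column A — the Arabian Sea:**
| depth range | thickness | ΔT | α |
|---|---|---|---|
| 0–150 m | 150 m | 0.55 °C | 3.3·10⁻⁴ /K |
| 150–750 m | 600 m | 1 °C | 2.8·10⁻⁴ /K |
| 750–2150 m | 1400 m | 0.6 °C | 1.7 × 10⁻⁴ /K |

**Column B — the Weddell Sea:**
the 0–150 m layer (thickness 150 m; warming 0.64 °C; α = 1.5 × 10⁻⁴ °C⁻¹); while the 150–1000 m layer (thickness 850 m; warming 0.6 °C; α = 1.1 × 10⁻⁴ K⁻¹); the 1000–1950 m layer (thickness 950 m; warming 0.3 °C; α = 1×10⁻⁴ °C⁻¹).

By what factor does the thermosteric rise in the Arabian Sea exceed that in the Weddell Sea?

≈ 3.41×

A 0–150 m: 150 × 0.55 × 3.3×10⁻⁴ = 0.027225 m
A 150–750 m: 2.8×10⁻⁴ × 1 × 600 = 0.16800 m
A 1400 × 0.6 × 1.7×10⁻⁴ = 0.14280 m
A total: 0.338025 m
B 0–150 m: 1.5×10⁻⁴ × 0.64 × 150 = 0.01440 m
B 0.6 × 850 × 1.1×10⁻⁴ = 0.05610 m
B Layer 3: 0.3 × 950 × 1×10⁻⁴ = 0.02850 m
B total: 0.09900 m
Ratio: 0.338025 / 0.09900 ≈ 3.414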